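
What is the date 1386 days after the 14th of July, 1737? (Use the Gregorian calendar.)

+365 (one year) → Jul 14, 1738 (1021 left).
+365 (one year) → Jul 14, 1739 (656 left).
+366 (one year; includes Feb 29, 1740) → Jul 14, 1740 (290 left).
Jul has 31 days: +18 → Aug 1, 1740 (272 left).
Aug has 31 days: +31 → Sep 1, 1740 (241 left).
Sep has 30 days: +30 → Oct 1, 1740 (211 left).
Oct has 31 days: +31 → Nov 1, 1740 (180 left).
Nov has 30 days: +30 → Dec 1, 1740 (150 left).
Dec has 31 days: +31 → Jan 1, 1741 (119 left).
Jan has 31 days: +31 → Feb 1, 1741 (88 left).
Feb has 28 days: +28 → Mar 1, 1741 (60 left).
Mar has 31 days: +31 → Apr 1, 1741 (29 left).
+29 → Apr 30, 1741.

April 30, 1741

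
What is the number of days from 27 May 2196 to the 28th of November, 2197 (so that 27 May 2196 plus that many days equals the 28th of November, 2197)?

May 27, 2196 → May 27, 2197: 365 days.
May 27, 2197 → Jun 27, 2197: 31 days (May has 31).
Jun 27, 2197 → Jul 27, 2197: 30 days (June has 30).
Jul 27, 2197 → Aug 27, 2197: 31 days (July has 31).
Aug 27, 2197 → Sep 27, 2197: 31 days (August has 31).
Sep 27, 2197 → Oct 27, 2197: 30 days (September has 30).
Oct 27, 2197 → Nov 27, 2197: 31 days (October has 31).
Nov 27, 2197 → Nov 28, 2197: 1 days.
Total: 550 days.

550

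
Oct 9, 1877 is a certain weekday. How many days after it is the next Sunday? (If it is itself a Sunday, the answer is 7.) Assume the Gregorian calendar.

5

Oct 9, 1877 is a Tuesday.
From Tuesday to the next Sunday is 5 days.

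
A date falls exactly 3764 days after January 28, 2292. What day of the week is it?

First find the weekday of Jan 28, 2292. Doomsday rule: the anchor day for the 2200s is Friday. For year 92: 92÷12 = 7 r 8, and 8÷4 = 2, so 7+8+2 = 17.
Friday + 17 ≡ Monday — that's 2292's doomsday.
In January the doomsday date is Jan 4 (2292 is a leap year (divisible by 4)).
Jan 28 is 24 days after Jan 4; 24 mod 7 = 3, so Monday + 3 = Thursday.
3764 mod 7 = 5, so 3764 days after a Thursday is Thursday + 5 = Tuesday.

Tuesday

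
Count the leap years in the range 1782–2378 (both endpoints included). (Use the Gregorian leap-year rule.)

Multiples of 4 in [1782,2378]: 149.
Of those, multiples of 100: 6 (not leap unless ÷400).
Multiples of 400: 1.
Leap years = 149 − 6 + 1 = 144.

144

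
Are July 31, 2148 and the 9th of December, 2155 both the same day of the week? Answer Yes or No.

No

From Jul 31, 2148 to Dec 9, 2155 is 2687 days.
2687 mod 7 = 6, so they are different weekdays.
(Jul 31, 2148 is a Wednesday; Dec 9, 2155 is a Tuesday.)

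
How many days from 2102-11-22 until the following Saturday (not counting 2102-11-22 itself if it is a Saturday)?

3

Nov 22, 2102 is a Wednesday.
From Wednesday to the next Saturday is 3 days.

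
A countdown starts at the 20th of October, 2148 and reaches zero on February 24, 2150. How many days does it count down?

Oct 20, 2148 → Oct 20, 2149: 365 days.
Oct 20, 2149 → Nov 20, 2149: 31 days (October has 31).
Nov 20, 2149 → Dec 20, 2149: 30 days (November has 30).
Dec 20, 2149 → Jan 20, 2150: 31 days (December has 31).
Jan 20, 2150 → Feb 20, 2150: 31 days (January has 31).
Feb 20, 2150 → Feb 24, 2150: 4 days.
Total: 492 days.

492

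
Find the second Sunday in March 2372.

March 12, 2372

March 1, 2372 is a Wednesday.
The first Sunday is therefore March 5 (4 days later).
The second Sunday is 5 + 1×7 = March 12.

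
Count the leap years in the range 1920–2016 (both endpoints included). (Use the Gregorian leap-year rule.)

25

Multiples of 4 in [1920,2016]: 25.
Of those, multiples of 100: 1 (not leap unless ÷400).
Multiples of 400: 1.
Leap years = 25 − 1 + 1 = 25.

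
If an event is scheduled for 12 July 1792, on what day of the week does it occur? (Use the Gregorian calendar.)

Doomsday rule: the anchor day for the 1700s is Sunday. For year 92: 92÷12 = 7 r 8, and 8÷4 = 2, so 7+8+2 = 17.
Sunday + 17 ≡ Wednesday — that's 1792's doomsday.
In July the doomsday date is Jul 11.
Jul 12 is 1 day after Jul 11; 1 mod 7 = 1, so Wednesday + 1 = Thursday.

Thursday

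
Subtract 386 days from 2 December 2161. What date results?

November 11, 2160

−2 → Nov 30, 2161 (end of Nov, 30 days; 384 left).
−30 → Oct 31, 2161 (end of Oct, 31 days; 354 left).
−31 → Sep 30, 2161 (end of Sep, 30 days; 323 left).
−30 → Aug 31, 2161 (end of Aug, 31 days; 293 left).
−31 → Jul 31, 2161 (end of Jul, 31 days; 262 left).
−31 → Jun 30, 2161 (end of Jun, 30 days; 231 left).
−30 → May 31, 2161 (end of May, 31 days; 201 left).
−31 → Apr 30, 2161 (end of Apr, 30 days; 170 left).
−30 → Mar 31, 2161 (end of Mar, 31 days; 140 left).
−31 → Feb 28, 2161 (end of Feb, 28 days; 109 left).
−28 → Jan 31, 2161 (end of Jan, 31 days; 81 left).
−31 → Dec 31, 2160 (end of Dec, 31 days; 50 left).
−31 → Nov 30, 2160 (end of Nov, 30 days; 19 left).
−19 → Nov 11, 2160.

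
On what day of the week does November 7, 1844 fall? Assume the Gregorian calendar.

Thursday

Doomsday rule: the anchor day for the 1800s is Friday. For year 44: 44÷12 = 3 r 8, and 8÷4 = 2, so 3+8+2 = 13.
Friday + 13 ≡ Thursday — that's 1844's doomsday.
In November the doomsday date is Nov 7.
Nov 7 is the doomsday itself: Thursday.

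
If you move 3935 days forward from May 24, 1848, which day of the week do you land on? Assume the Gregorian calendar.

Thursday

May 24, 1848 is a Wednesday.
3935 mod 7 = 1, so 3935 days after a Wednesday is Wednesday + 1 = Thursday.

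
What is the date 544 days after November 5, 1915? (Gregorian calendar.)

May 2, 1917

+366 (one year; includes Feb 29, 1916) → Nov 5, 1916 (178 left).
Nov has 30 days: +26 → Dec 1, 1916 (152 left).
Dec has 31 days: +31 → Jan 1, 1917 (121 left).
Jan has 31 days: +31 → Feb 1, 1917 (90 left).
Feb has 28 days: +28 → Mar 1, 1917 (62 left).
Mar has 31 days: +31 → Apr 1, 1917 (31 left).
Apr has 30 days: +30 → May 1, 1917 (1 left).
+1 → May 2, 1917.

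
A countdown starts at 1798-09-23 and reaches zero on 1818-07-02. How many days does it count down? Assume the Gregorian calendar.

Sep 23, 1798 → Sep 23, 1799: 365 days.
Sep 23, 1799 → Sep 23, 1800: 365 days.
Sep 23, 1800 → Sep 23, 1801: 365 days.
Sep 23, 1801 → Sep 23, 1802: 365 days.
Sep 23, 1802 → Sep 23, 1803: 365 days.
Sep 23, 1803 → Sep 23, 1804: 366 days (Feb 29, 1804 is in that span).
Sep 23, 1804 → Sep 23, 1805: 365 days.
Sep 23, 1805 → Sep 23, 1806: 365 days.
Sep 23, 1806 → Sep 23, 1807: 365 days.
Sep 23, 1807 → Sep 23, 1808: 366 days (Feb 29, 1808 is in that span).
Sep 23, 1808 → Sep 23, 1809: 365 days.
Sep 23, 1809 → Sep 23, 1810: 365 days.
Sep 23, 1810 → Sep 23, 1811: 365 days.
Sep 23, 1811 → Sep 23, 1812: 366 days (Feb 29, 1812 is in that span).
Sep 23, 1812 → Sep 23, 1813: 365 days.
Sep 23, 1813 → Sep 23, 1814: 365 days.
Sep 23, 1814 → Sep 23, 1815: 365 days.
Sep 23, 1815 → Sep 23, 1816: 366 days (Feb 29, 1816 is in that span).
Sep 23, 1816 → Sep 23, 1817: 365 days.
Sep 23, 1817 → Oct 23, 1817: 30 days (September has 30).
Oct 23, 1817 → Nov 23, 1817: 31 days (October has 31).
Nov 23, 1817 → Dec 23, 1817: 30 days (November has 30).
Dec 23, 1817 → Jan 23, 1818: 31 days (December has 31).
Jan 23, 1818 → Feb 23, 1818: 31 days (January has 31).
Feb 23, 1818 → Mar 23, 1818: 28 days (February has 28).
Mar 23, 1818 → Apr 23, 1818: 31 days (March has 31).
Apr 23, 1818 → May 23, 1818: 30 days (April has 30).
May 23, 1818 → Jun 23, 1818: 31 days (May has 31).
Jun 23, 1818 → Jul 2, 1818: 9 days.
Total: 7221 days.

7221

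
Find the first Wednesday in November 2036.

November 1, 2036 is a Saturday.
The first Wednesday is therefore November 5 (4 days later).

November 5, 2036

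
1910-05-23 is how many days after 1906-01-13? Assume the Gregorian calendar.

1591

Jan 13, 1906 → Jan 13, 1907: 365 days.
Jan 13, 1907 → Jan 13, 1908: 365 days.
Jan 13, 1908 → Jan 13, 1909: 366 days (Feb 29, 1908 is in that span).
Jan 13, 1909 → Jan 13, 1910: 365 days.
Jan 13, 1910 → Feb 13, 1910: 31 days (January has 31).
Feb 13, 1910 → Mar 13, 1910: 28 days (February has 28).
Mar 13, 1910 → Apr 13, 1910: 31 days (March has 31).
Apr 13, 1910 → May 13, 1910: 30 days (April has 30).
May 13, 1910 → May 23, 1910: 10 days.
Total: 1591 days.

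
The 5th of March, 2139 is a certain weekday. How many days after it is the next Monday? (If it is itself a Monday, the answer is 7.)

Mar 5, 2139 is a Thursday.
From Thursday to the next Monday is 4 days.

4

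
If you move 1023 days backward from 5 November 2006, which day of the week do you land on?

First find the weekday of Nov 5, 2006. Doomsday rule: the anchor day for the 2000s is Tuesday. For year 06: 6÷12 = 0 r 6, and 6÷4 = 1, so 0+6+1 = 7.
Tuesday + 7 ≡ Tuesday — that's 2006's doomsday.
In November the doomsday date is Nov 7.
Nov 5 is 2 days before Nov 7; 2 mod 7 = 2, so Tuesday − 2 = Sunday.
1023 mod 7 = 1, so 1023 days before a Sunday is Sunday − 1 = Saturday.

Saturday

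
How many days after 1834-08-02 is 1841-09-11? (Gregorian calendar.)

Aug 2, 1834 → Aug 2, 1835: 365 days.
Aug 2, 1835 → Aug 2, 1836: 366 days (Feb 29, 1836 is in that span).
Aug 2, 1836 → Aug 2, 1837: 365 days.
Aug 2, 1837 → Aug 2, 1838: 365 days.
Aug 2, 1838 → Aug 2, 1839: 365 days.
Aug 2, 1839 → Aug 2, 1840: 366 days (Feb 29, 1840 is in that span).
Aug 2, 1840 → Aug 2, 1841: 365 days.
Aug 2, 1841 → Sep 2, 1841: 31 days (August has 31).
Sep 2, 1841 → Sep 11, 1841: 9 days.
Total: 2597 days.

2597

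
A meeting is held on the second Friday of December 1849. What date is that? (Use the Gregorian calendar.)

December 1, 1849 is a Saturday.
The first Friday is therefore December 7 (6 days later).
The second Friday is 7 + 1×7 = December 14.

December 14, 1849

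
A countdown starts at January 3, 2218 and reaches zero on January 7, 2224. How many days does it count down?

2195

Jan 3, 2218 → Jan 3, 2219: 365 days.
Jan 3, 2219 → Jan 3, 2220: 365 days.
Jan 3, 2220 → Jan 3, 2221: 366 days (Feb 29, 2220 is in that span).
Jan 3, 2221 → Jan 3, 2222: 365 days.
Jan 3, 2222 → Jan 3, 2223: 365 days.
Jan 3, 2223 → Feb 3, 2223: 31 days (January has 31).
Feb 3, 2223 → Mar 3, 2223: 28 days (February has 28).
Mar 3, 2223 → Apr 3, 2223: 31 days (March has 31).
Apr 3, 2223 → May 3, 2223: 30 days (April has 30).
May 3, 2223 → Jun 3, 2223: 31 days (May has 31).
Jun 3, 2223 → Jul 3, 2223: 30 days (June has 30).
Jul 3, 2223 → Aug 3, 2223: 31 days (July has 31).
Aug 3, 2223 → Sep 3, 2223: 31 days (August has 31).
Sep 3, 2223 → Oct 3, 2223: 30 days (September has 30).
Oct 3, 2223 → Nov 3, 2223: 31 days (October has 31).
Nov 3, 2223 → Dec 3, 2223: 30 days (November has 30).
Dec 3, 2223 → Jan 3, 2224: 31 days (December has 31).
Jan 3, 2224 → Jan 7, 2224: 4 days.
Total: 2195 days.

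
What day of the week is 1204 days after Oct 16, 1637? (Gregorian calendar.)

First find the weekday of Oct 16, 1637. Doomsday rule: the anchor day for the 1600s is Tuesday. For year 37: 37÷12 = 3 r 1, and 1÷4 = 0, so 3+1+0 = 4.
Tuesday + 4 ≡ Saturday — that's 1637's doomsday.
In October the doomsday date is Oct 10.
Oct 16 is 6 days after Oct 10; 6 mod 7 = 6, so Saturday + 6 = Friday.
1204 mod 7 = 0, so 1204 days after a Friday is Friday + 0 = Friday.

Friday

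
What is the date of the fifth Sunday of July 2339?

July 1, 2339 is a Saturday.
The first Sunday is therefore July 2 (1 days later).
The fifth Sunday is 2 + 4×7 = July 30.

July 30, 2339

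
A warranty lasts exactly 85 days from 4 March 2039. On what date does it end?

May 28, 2039

Mar has 31 days: +28 → Apr 1, 2039 (57 left).
Apr has 30 days: +30 → May 1, 2039 (27 left).
+27 → May 28, 2039.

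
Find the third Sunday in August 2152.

August 1, 2152 is a Tuesday.
The first Sunday is therefore August 6 (5 days later).
The third Sunday is 6 + 2×7 = August 20.

August 20, 2152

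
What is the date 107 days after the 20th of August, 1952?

December 5, 1952

Aug has 31 days: +12 → Sep 1, 1952 (95 left).
Sep has 30 days: +30 → Oct 1, 1952 (65 left).
Oct has 31 days: +31 → Nov 1, 1952 (34 left).
Nov has 30 days: +30 → Dec 1, 1952 (4 left).
+4 → Dec 5, 1952.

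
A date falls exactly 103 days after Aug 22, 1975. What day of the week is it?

Wednesday

Aug 22, 1975 is a Friday.
103 mod 7 = 5, so 103 days after a Friday is Friday + 5 = Wednesday.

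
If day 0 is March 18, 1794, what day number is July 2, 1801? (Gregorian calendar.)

Mar 18, 1794 → Mar 18, 1795: 365 days.
Mar 18, 1795 → Mar 18, 1796: 366 days (Feb 29, 1796 is in that span).
Mar 18, 1796 → Mar 18, 1797: 365 days.
Mar 18, 1797 → Mar 18, 1798: 365 days.
Mar 18, 1798 → Mar 18, 1799: 365 days.
Mar 18, 1799 → Mar 18, 1800: 365 days.
Mar 18, 1800 → Mar 18, 1801: 365 days.
Mar 18, 1801 → Apr 18, 1801: 31 days (March has 31).
Apr 18, 1801 → May 18, 1801: 30 days (April has 30).
May 18, 1801 → Jun 18, 1801: 31 days (May has 31).
Jun 18, 1801 → Jul 2, 1801: 14 days.
Total: 2662 days.

2662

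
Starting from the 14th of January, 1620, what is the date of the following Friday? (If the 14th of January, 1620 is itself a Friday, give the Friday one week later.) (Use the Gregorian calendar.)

January 17, 1620

Jan 14, 1620 is a Tuesday.
From Tuesday to the next Friday is 3 days.
Jan 14, 1620 + 3 = Jan 17, 1620.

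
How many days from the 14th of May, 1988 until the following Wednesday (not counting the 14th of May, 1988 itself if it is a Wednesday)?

May 14, 1988 is a Saturday.
From Saturday to the next Wednesday is 4 days.

4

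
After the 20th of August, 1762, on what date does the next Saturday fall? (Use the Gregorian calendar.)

Aug 20, 1762 is a Friday.
From Friday to the next Saturday is 1 day.
Aug 20, 1762 + 1 = Aug 21, 1762.

August 21, 1762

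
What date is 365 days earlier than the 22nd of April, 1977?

April 22, 1976

−22 → Mar 31, 1977 (end of Mar, 31 days; 343 left).
−31 → Feb 28, 1977 (end of Feb, 28 days; 312 left).
−28 → Jan 31, 1977 (end of Jan, 31 days; 284 left).
−31 → Dec 31, 1976 (end of Dec, 31 days; 253 left).
−31 → Nov 30, 1976 (end of Nov, 30 days; 222 left).
−30 → Oct 31, 1976 (end of Oct, 31 days; 192 left).
−31 → Sep 30, 1976 (end of Sep, 30 days; 161 left).
−30 → Aug 31, 1976 (end of Aug, 31 days; 131 left).
−31 → Jul 31, 1976 (end of Jul, 31 days; 100 left).
−31 → Jun 30, 1976 (end of Jun, 30 days; 69 left).
−30 → May 31, 1976 (end of May, 31 days; 39 left).
−31 → Apr 30, 1976 (end of Apr, 30 days; 8 left).
−8 → Apr 22, 1976.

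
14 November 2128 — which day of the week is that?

Sunday

Doomsday rule: the anchor day for the 2100s is Sunday. For year 28: 28÷12 = 2 r 4, and 4÷4 = 1, so 2+4+1 = 7.
Sunday + 7 ≡ Sunday — that's 2128's doomsday.
In November the doomsday date is Nov 7.
Nov 14 is 7 days after Nov 7; 7 mod 7 = 0, so Sunday + 0 = Sunday.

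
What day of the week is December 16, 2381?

Doomsday rule: the anchor day for the 2300s is Wednesday. For year 81: 81÷12 = 6 r 9, and 9÷4 = 2, so 6+9+2 = 17.
Wednesday + 17 ≡ Saturday — that's 2381's doomsday.
In December the doomsday date is Dec 12.
Dec 16 is 4 days after Dec 12; 4 mod 7 = 4, so Saturday + 4 = Wednesday.

Wednesday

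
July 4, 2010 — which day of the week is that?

Sunday

Doomsday rule: the anchor day for the 2000s is Tuesday. For year 10: 10÷12 = 0 r 10, and 10÷4 = 2, so 0+10+2 = 12.
Tuesday + 12 ≡ Sunday — that's 2010's doomsday.
In July the doomsday date is Jul 11.
Jul 4 is 7 days before Jul 11; 7 mod 7 = 0, so Sunday − 0 = Sunday.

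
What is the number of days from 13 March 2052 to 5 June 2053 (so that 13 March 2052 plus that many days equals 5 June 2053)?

449

Mar 13, 2052 → Mar 13, 2053: 365 days.
Mar 13, 2053 → Apr 13, 2053: 31 days (March has 31).
Apr 13, 2053 → May 13, 2053: 30 days (April has 30).
May 13, 2053 → Jun 5, 2053: 23 days.
Total: 449 days.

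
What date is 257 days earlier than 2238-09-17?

January 3, 2238

−17 → Aug 31, 2238 (end of Aug, 31 days; 240 left).
−31 → Jul 31, 2238 (end of Jul, 31 days; 209 left).
−31 → Jun 30, 2238 (end of Jun, 30 days; 178 left).
−30 → May 31, 2238 (end of May, 31 days; 148 left).
−31 → Apr 30, 2238 (end of Apr, 30 days; 117 left).
−30 → Mar 31, 2238 (end of Mar, 31 days; 87 left).
−31 → Feb 28, 2238 (end of Feb, 28 days; 56 left).
−28 → Jan 31, 2238 (end of Jan, 31 days; 28 left).
−28 → Jan 3, 2238.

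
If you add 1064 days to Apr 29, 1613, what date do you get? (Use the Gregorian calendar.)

March 28, 1616

+365 (one year) → Apr 29, 1614 (699 left).
+365 (one year) → Apr 29, 1615 (334 left).
Apr has 30 days: +2 → May 1, 1615 (332 left).
May has 31 days: +31 → Jun 1, 1615 (301 left).
Jun has 30 days: +30 → Jul 1, 1615 (271 left).
Jul has 31 days: +31 → Aug 1, 1615 (240 left).
Aug has 31 days: +31 → Sep 1, 1615 (209 left).
Sep has 30 days: +30 → Oct 1, 1615 (179 left).
Oct has 31 days: +31 → Nov 1, 1615 (148 left).
Nov has 30 days: +30 → Dec 1, 1615 (118 left).
Dec has 31 days: +31 → Jan 1, 1616 (87 left).
Jan has 31 days: +31 → Feb 1, 1616 (56 left).
Feb has 29 days: +29 → Mar 1, 1616 (27 left).
+27 → Mar 28, 1616.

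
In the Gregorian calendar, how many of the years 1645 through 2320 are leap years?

Multiples of 4 in [1645,2320]: 169.
Of those, multiples of 100: 7 (not leap unless ÷400).
Multiples of 400: 1.
Leap years = 169 − 7 + 1 = 163.

163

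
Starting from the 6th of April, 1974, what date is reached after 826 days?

+365 (one year) → Apr 6, 1975 (461 left).
+366 (one year; includes Feb 29, 1976) → Apr 6, 1976 (95 left).
Apr has 30 days: +25 → May 1, 1976 (70 left).
May has 31 days: +31 → Jun 1, 1976 (39 left).
Jun has 30 days: +30 → Jul 1, 1976 (9 left).
+9 → Jul 10, 1976.

July 10, 1976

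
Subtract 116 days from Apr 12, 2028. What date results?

December 18, 2027

−12 → Mar 31, 2028 (end of Mar, 31 days; 104 left).
−31 → Feb 29, 2028 (end of Feb, 29 days; 73 left).
−29 → Jan 31, 2028 (end of Jan, 31 days; 44 left).
−31 → Dec 31, 2027 (end of Dec, 31 days; 13 left).
−13 → Dec 18, 2027.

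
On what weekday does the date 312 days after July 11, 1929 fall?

Monday

First find the weekday of Jul 11, 1929. Doomsday rule: the anchor day for the 1900s is Wednesday. For year 29: 29÷12 = 2 r 5, and 5÷4 = 1, so 2+5+1 = 8.
Wednesday + 8 ≡ Thursday — that's 1929's doomsday.
In July the doomsday date is Jul 11.
Jul 11 is the doomsday itself: Thursday.
312 mod 7 = 4, so 312 days after a Thursday is Thursday + 4 = Monday.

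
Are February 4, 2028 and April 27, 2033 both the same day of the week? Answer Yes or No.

No

From Feb 4, 2028 to Apr 27, 2033 is 1909 days.
1909 mod 7 = 5, so they are different weekdays.
(Feb 4, 2028 is a Friday; Apr 27, 2033 is a Wednesday.)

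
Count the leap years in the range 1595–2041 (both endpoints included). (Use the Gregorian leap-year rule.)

Multiples of 4 in [1595,2041]: 112.
Of those, multiples of 100: 5 (not leap unless ÷400).
Multiples of 400: 2.
Leap years = 112 − 5 + 2 = 109.

109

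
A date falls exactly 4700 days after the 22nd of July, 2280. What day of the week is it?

Sunday

First find the weekday of Jul 22, 2280. Doomsday rule: the anchor day for the 2200s is Friday. For year 80: 80÷12 = 6 r 8, and 8÷4 = 2, so 6+8+2 = 16.
Friday + 16 ≡ Sunday — that's 2280's doomsday.
In July the doomsday date is Jul 11.
Jul 22 is 11 days after Jul 11; 11 mod 7 = 4, so Sunday + 4 = Thursday.
4700 mod 7 = 3, so 4700 days after a Thursday is Thursday + 3 = Sunday.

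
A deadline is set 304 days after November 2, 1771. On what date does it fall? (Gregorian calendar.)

Nov has 30 days: +29 → Dec 1, 1771 (275 left).
Dec has 31 days: +31 → Jan 1, 1772 (244 left).
Jan has 31 days: +31 → Feb 1, 1772 (213 left).
Feb has 29 days: +29 → Mar 1, 1772 (184 left).
Mar has 31 days: +31 → Apr 1, 1772 (153 left).
Apr has 30 days: +30 → May 1, 1772 (123 left).
May has 31 days: +31 → Jun 1, 1772 (92 left).
Jun has 30 days: +30 → Jul 1, 1772 (62 left).
Jul has 31 days: +31 → Aug 1, 1772 (31 left).
Aug has 31 days: +31 → Sep 1, 1772 (0 left).

September 1, 1772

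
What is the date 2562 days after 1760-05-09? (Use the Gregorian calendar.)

May 15, 1767

+365 (one year) → May 9, 1761 (2197 left).
+365 (one year) → May 9, 1762 (1832 left).
+365 (one year) → May 9, 1763 (1467 left).
+366 (one year; includes Feb 29, 1764) → May 9, 1764 (1101 left).
+365 (one year) → May 9, 1765 (736 left).
+365 (one year) → May 9, 1766 (371 left).
May has 31 days: +23 → Jun 1, 1766 (348 left).
Jun has 30 days: +30 → Jul 1, 1766 (318 left).
Jul has 31 days: +31 → Aug 1, 1766 (287 left).
Aug has 31 days: +31 → Sep 1, 1766 (256 left).
Sep has 30 days: +30 → Oct 1, 1766 (226 left).
Oct has 31 days: +31 → Nov 1, 1766 (195 left).
Nov has 30 days: +30 → Dec 1, 1766 (165 left).
Dec has 31 days: +31 → Jan 1, 1767 (134 left).
Jan has 31 days: +31 → Feb 1, 1767 (103 left).
Feb has 28 days: +28 → Mar 1, 1767 (75 left).
Mar has 31 days: +31 → Apr 1, 1767 (44 left).
Apr has 30 days: +30 → May 1, 1767 (14 left).
+14 → May 15, 1767.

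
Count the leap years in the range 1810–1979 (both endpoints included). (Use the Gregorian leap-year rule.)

41

Multiples of 4 in [1810,1979]: 42.
Of those, multiples of 100: 1 (not leap unless ÷400).
Multiples of 400: 0.
Leap years = 42 − 1 + 0 = 41.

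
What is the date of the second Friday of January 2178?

January 9, 2178

January 1, 2178 is a Thursday.
The first Friday is therefore January 2 (1 days later).
The second Friday is 2 + 1×7 = January 9.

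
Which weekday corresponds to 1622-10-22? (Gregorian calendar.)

Saturday

Doomsday rule: the anchor day for the 1600s is Tuesday. For year 22: 22÷12 = 1 r 10, and 10÷4 = 2, so 1+10+2 = 13.
Tuesday + 13 ≡ Monday — that's 1622's doomsday.
In October the doomsday date is Oct 10.
Oct 22 is 12 days after Oct 10; 12 mod 7 = 5, so Monday + 5 = Saturday.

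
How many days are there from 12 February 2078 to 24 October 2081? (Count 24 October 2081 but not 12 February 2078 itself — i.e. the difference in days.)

Feb 12, 2078 → Feb 12, 2079: 365 days.
Feb 12, 2079 → Feb 12, 2080: 365 days.
Feb 12, 2080 → Feb 12, 2081: 366 days (Feb 29, 2080 is in that span).
Feb 12, 2081 → Mar 12, 2081: 28 days (February has 28).
Mar 12, 2081 → Apr 12, 2081: 31 days (March has 31).
Apr 12, 2081 → May 12, 2081: 30 days (April has 30).
May 12, 2081 → Jun 12, 2081: 31 days (May has 31).
Jun 12, 2081 → Jul 12, 2081: 30 days (June has 30).
Jul 12, 2081 → Aug 12, 2081: 31 days (July has 31).
Aug 12, 2081 → Sep 12, 2081: 31 days (August has 31).
Sep 12, 2081 → Oct 12, 2081: 30 days (September has 30).
Oct 12, 2081 → Oct 24, 2081: 12 days.
Total: 1350 days.

1350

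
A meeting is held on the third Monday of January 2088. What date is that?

January 1, 2088 is a Thursday.
The first Monday is therefore January 5 (4 days later).
The third Monday is 5 + 2×7 = January 19.

January 19, 2088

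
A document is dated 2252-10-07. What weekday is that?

Doomsday rule: the anchor day for the 2200s is Friday. For year 52: 52÷12 = 4 r 4, and 4÷4 = 1, so 4+4+1 = 9.
Friday + 9 ≡ Sunday — that's 2252's doomsday.
In October the doomsday date is Oct 10.
Oct 7 is 3 days before Oct 10; 3 mod 7 = 3, so Sunday − 3 = Thursday.

Thursday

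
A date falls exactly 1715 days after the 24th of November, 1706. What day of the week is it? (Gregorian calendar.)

Nov 24, 1706 is a Wednesday.
1715 mod 7 = 0, so 1715 days after a Wednesday is Wednesday + 0 = Wednesday.

Wednesday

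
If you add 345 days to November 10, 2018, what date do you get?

October 21, 2019

Nov has 30 days: +21 → Dec 1, 2018 (324 left).
Dec has 31 days: +31 → Jan 1, 2019 (293 left).
Jan has 31 days: +31 → Feb 1, 2019 (262 left).
Feb has 28 days: +28 → Mar 1, 2019 (234 left).
Mar has 31 days: +31 → Apr 1, 2019 (203 left).
Apr has 30 days: +30 → May 1, 2019 (173 left).
May has 31 days: +31 → Jun 1, 2019 (142 left).
Jun has 30 days: +30 → Jul 1, 2019 (112 left).
Jul has 31 days: +31 → Aug 1, 2019 (81 left).
Aug has 31 days: +31 → Sep 1, 2019 (50 left).
Sep has 30 days: +30 → Oct 1, 2019 (20 left).
+20 → Oct 21, 2019.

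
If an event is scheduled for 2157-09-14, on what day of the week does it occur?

Wednesday

Doomsday rule: the anchor day for the 2100s is Sunday. For year 57: 57÷12 = 4 r 9, and 9÷4 = 2, so 4+9+2 = 15.
Sunday + 15 ≡ Monday — that's 2157's doomsday.
In September the doomsday date is Sep 5.
Sep 14 is 9 days after Sep 5; 9 mod 7 = 2, so Monday + 2 = Wednesday.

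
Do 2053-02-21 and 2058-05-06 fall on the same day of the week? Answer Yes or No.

No

From Feb 21, 2053 to May 6, 2058 is 1900 days.
1900 mod 7 = 3, so they are different weekdays.
(Feb 21, 2053 is a Friday; May 6, 2058 is a Monday.)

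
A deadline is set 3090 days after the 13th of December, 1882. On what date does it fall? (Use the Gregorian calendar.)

May 30, 1891

+365 (one year) → Dec 13, 1883 (2725 left).
+366 (one year; includes Feb 29, 1884) → Dec 13, 1884 (2359 left).
+365 (one year) → Dec 13, 1885 (1994 left).
+365 (one year) → Dec 13, 1886 (1629 left).
+365 (one year) → Dec 13, 1887 (1264 left).
+366 (one year; includes Feb 29, 1888) → Dec 13, 1888 (898 left).
+365 (one year) → Dec 13, 1889 (533 left).
+365 (one year) → Dec 13, 1890 (168 left).
Dec has 31 days: +19 → Jan 1, 1891 (149 left).
Jan has 31 days: +31 → Feb 1, 1891 (118 left).
Feb has 28 days: +28 → Mar 1, 1891 (90 left).
Mar has 31 days: +31 → Apr 1, 1891 (59 left).
Apr has 30 days: +30 → May 1, 1891 (29 left).
+29 → May 30, 1891.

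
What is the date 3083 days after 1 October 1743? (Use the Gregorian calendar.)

March 10, 1752

+366 (one year; includes Feb 29, 1744) → Oct 1, 1744 (2717 left).
+365 (one year) → Oct 1, 1745 (2352 left).
+365 (one year) → Oct 1, 1746 (1987 left).
+365 (one year) → Oct 1, 1747 (1622 left).
+366 (one year; includes Feb 29, 1748) → Oct 1, 1748 (1256 left).
+365 (one year) → Oct 1, 1749 (891 left).
+365 (one year) → Oct 1, 1750 (526 left).
+365 (one year) → Oct 1, 1751 (161 left).
Oct has 31 days: +31 → Nov 1, 1751 (130 left).
Nov has 30 days: +30 → Dec 1, 1751 (100 left).
Dec has 31 days: +31 → Jan 1, 1752 (69 left).
Jan has 31 days: +31 → Feb 1, 1752 (38 left).
Feb has 29 days: +29 → Mar 1, 1752 (9 left).
+9 → Mar 10, 1752.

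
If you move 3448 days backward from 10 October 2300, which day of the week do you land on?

First find the weekday of Oct 10, 2300. Doomsday rule: the anchor day for the 2300s is Wednesday. For year 00: 0÷12 = 0 r 0, and 0÷4 = 0, so 0+0+0 = 0.
Wednesday + 0 ≡ Wednesday — that's 2300's doomsday.
In October the doomsday date is Oct 10.
Oct 10 is the doomsday itself: Wednesday.
3448 mod 7 = 4, so 3448 days before a Wednesday is Wednesday − 4 = Saturday.

Saturday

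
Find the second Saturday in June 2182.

June 8, 2182

June 1, 2182 is a Saturday.
The first Saturday is therefore June 1 (same day).
The second Saturday is 1 + 1×7 = June 8.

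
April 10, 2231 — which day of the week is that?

Sunday

Doomsday rule: the anchor day for the 2200s is Friday. For year 31: 31÷12 = 2 r 7, and 7÷4 = 1, so 2+7+1 = 10.
Friday + 10 ≡ Monday — that's 2231's doomsday.
In April the doomsday date is Apr 4.
Apr 10 is 6 days after Apr 4; 6 mod 7 = 6, so Monday + 6 = Sunday.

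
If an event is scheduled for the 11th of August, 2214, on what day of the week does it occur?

Doomsday rule: the anchor day for the 2200s is Friday. For year 14: 14÷12 = 1 r 2, and 2÷4 = 0, so 1+2+0 = 3.
Friday + 3 ≡ Monday — that's 2214's doomsday.
In August the doomsday date is Aug 8.
Aug 11 is 3 days after Aug 8; 3 mod 7 = 3, so Monday + 3 = Thursday.

Thursday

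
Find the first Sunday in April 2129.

April 3, 2129

April 1, 2129 is a Friday.
The first Sunday is therefore April 3 (2 days later).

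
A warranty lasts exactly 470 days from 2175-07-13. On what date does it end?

October 25, 2176

+366 (one year; includes Feb 29, 2176) → Jul 13, 2176 (104 left).
Jul has 31 days: +19 → Aug 1, 2176 (85 left).
Aug has 31 days: +31 → Sep 1, 2176 (54 left).
Sep has 30 days: +30 → Oct 1, 2176 (24 left).
+24 → Oct 25, 2176.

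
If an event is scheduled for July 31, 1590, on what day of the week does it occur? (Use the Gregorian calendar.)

Tuesday

Doomsday rule: the anchor day for the 1500s is Wednesday. For year 90: 90÷12 = 7 r 6, and 6÷4 = 1, so 7+6+1 = 14.
Wednesday + 14 ≡ Wednesday — that's 1590's doomsday.
In July the doomsday date is Jul 11.
Jul 31 is 20 days after Jul 11; 20 mod 7 = 6, so Wednesday + 6 = Tuesday.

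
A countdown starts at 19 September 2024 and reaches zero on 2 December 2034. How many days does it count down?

Sep 19, 2024 → Sep 19, 2025: 365 days.
Sep 19, 2025 → Sep 19, 2026: 365 days.
Sep 19, 2026 → Sep 19, 2027: 365 days.
Sep 19, 2027 → Sep 19, 2028: 366 days (Feb 29, 2028 is in that span).
Sep 19, 2028 → Sep 19, 2029: 365 days.
Sep 19, 2029 → Sep 19, 2030: 365 days.
Sep 19, 2030 → Sep 19, 2031: 365 days.
Sep 19, 2031 → Sep 19, 2032: 366 days (Feb 29, 2032 is in that span).
Sep 19, 2032 → Sep 19, 2033: 365 days.
Sep 19, 2033 → Sep 19, 2034: 365 days.
Sep 19, 2034 → Oct 19, 2034: 30 days (September has 30).
Oct 19, 2034 → Nov 19, 2034: 31 days (October has 31).
Nov 19, 2034 → Dec 2, 2034: 13 days.
Total: 3726 days.

3726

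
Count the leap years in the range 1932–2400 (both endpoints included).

Multiples of 4 in [1932,2400]: 118.
Of those, multiples of 100: 5 (not leap unless ÷400).
Multiples of 400: 2.
Leap years = 118 − 5 + 2 = 115.

115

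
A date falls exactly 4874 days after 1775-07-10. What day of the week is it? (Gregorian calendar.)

Wednesday

Jul 10, 1775 is a Monday.
4874 mod 7 = 2, so 4874 days after a Monday is Monday + 2 = Wednesday.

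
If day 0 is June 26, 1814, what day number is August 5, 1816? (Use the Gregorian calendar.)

771

Jun 26, 1814 → Jun 26, 1815: 365 days.
Jun 26, 1815 → Jun 26, 1816: 366 days (Feb 29, 1816 is in that span).
Jun 26, 1816 → Jul 26, 1816: 30 days (June has 30).
Jul 26, 1816 → Aug 5, 1816: 10 days.
Total: 771 days.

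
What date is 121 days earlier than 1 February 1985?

October 3, 1984

−1 → Jan 31, 1985 (end of Jan, 31 days; 120 left).
−31 → Dec 31, 1984 (end of Dec, 31 days; 89 left).
−31 → Nov 30, 1984 (end of Nov, 30 days; 58 left).
−30 → Oct 31, 1984 (end of Oct, 31 days; 28 left).
−28 → Oct 3, 1984.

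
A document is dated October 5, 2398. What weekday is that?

Doomsday rule: the anchor day for the 2300s is Wednesday. For year 98: 98÷12 = 8 r 2, and 2÷4 = 0, so 8+2+0 = 10.
Wednesday + 10 ≡ Saturday — that's 2398's doomsday.
In October the doomsday date is Oct 10.
Oct 5 is 5 days before Oct 10; 5 mod 7 = 5, so Saturday − 5 = Monday.

Monday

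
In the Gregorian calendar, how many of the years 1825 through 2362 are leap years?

Multiples of 4 in [1825,2362]: 134.
Of those, multiples of 100: 5 (not leap unless ÷400).
Multiples of 400: 1.
Leap years = 134 − 5 + 1 = 130.

130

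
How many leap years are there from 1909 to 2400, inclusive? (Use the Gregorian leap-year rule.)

Multiples of 4 in [1909,2400]: 123.
Of those, multiples of 100: 5 (not leap unless ÷400).
Multiples of 400: 2.
Leap years = 123 − 5 + 2 = 120.

120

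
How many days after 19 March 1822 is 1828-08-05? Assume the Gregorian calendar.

Mar 19, 1822 → Mar 19, 1823: 365 days.
Mar 19, 1823 → Mar 19, 1824: 366 days (Feb 29, 1824 is in that span).
Mar 19, 1824 → Mar 19, 1825: 365 days.
Mar 19, 1825 → Mar 19, 1826: 365 days.
Mar 19, 1826 → Mar 19, 1827: 365 days.
Mar 19, 1827 → Mar 19, 1828: 366 days (Feb 29, 1828 is in that span).
Mar 19, 1828 → Apr 19, 1828: 31 days (March has 31).
Apr 19, 1828 → May 19, 1828: 30 days (April has 30).
May 19, 1828 → Jun 19, 1828: 31 days (May has 31).
Jun 19, 1828 → Jul 19, 1828: 30 days (June has 30).
Jul 19, 1828 → Aug 5, 1828: 17 days.
Total: 2331 days.

2331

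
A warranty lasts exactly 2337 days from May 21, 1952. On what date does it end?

October 14, 1958

+365 (one year) → May 21, 1953 (1972 left).
+365 (one year) → May 21, 1954 (1607 left).
+365 (one year) → May 21, 1955 (1242 left).
+366 (one year; includes Feb 29, 1956) → May 21, 1956 (876 left).
+365 (one year) → May 21, 1957 (511 left).
+365 (one year) → May 21, 1958 (146 left).
May has 31 days: +11 → Jun 1, 1958 (135 left).
Jun has 30 days: +30 → Jul 1, 1958 (105 left).
Jul has 31 days: +31 → Aug 1, 1958 (74 left).
Aug has 31 days: +31 → Sep 1, 1958 (43 left).
Sep has 30 days: +30 → Oct 1, 1958 (13 left).
+13 → Oct 14, 1958.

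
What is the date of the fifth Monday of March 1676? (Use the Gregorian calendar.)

March 1, 1676 is a Sunday.
The first Monday is therefore March 2 (1 days later).
The fifth Monday is 2 + 4×7 = March 30.

March 30, 1676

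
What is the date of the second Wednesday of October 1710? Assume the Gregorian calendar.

October 8, 1710

October 1, 1710 is a Wednesday.
The first Wednesday is therefore October 1 (same day).
The second Wednesday is 1 + 1×7 = October 8.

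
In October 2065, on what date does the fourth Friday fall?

October 23, 2065

October 1, 2065 is a Thursday.
The first Friday is therefore October 2 (1 days later).
The fourth Friday is 2 + 3×7 = October 23.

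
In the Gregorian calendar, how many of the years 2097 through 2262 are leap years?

39

Multiples of 4 in [2097,2262]: 41.
Of those, multiples of 100: 2 (not leap unless ÷400).
Multiples of 400: 0.
Leap years = 41 − 2 + 0 = 39.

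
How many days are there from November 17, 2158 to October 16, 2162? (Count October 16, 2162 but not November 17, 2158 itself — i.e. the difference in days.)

Nov 17, 2158 → Nov 17, 2159: 365 days.
Nov 17, 2159 → Nov 17, 2160: 366 days (Feb 29, 2160 is in that span).
Nov 17, 2160 → Nov 17, 2161: 365 days.
Nov 17, 2161 → Dec 17, 2161: 30 days (November has 30).
Dec 17, 2161 → Jan 17, 2162: 31 days (December has 31).
Jan 17, 2162 → Feb 17, 2162: 31 days (January has 31).
Feb 17, 2162 → Mar 17, 2162: 28 days (February has 28).
Mar 17, 2162 → Apr 17, 2162: 31 days (March has 31).
Apr 17, 2162 → May 17, 2162: 30 days (April has 30).
May 17, 2162 → Jun 17, 2162: 31 days (May has 31).
Jun 17, 2162 → Jul 17, 2162: 30 days (June has 30).
Jul 17, 2162 → Aug 17, 2162: 31 days (July has 31).
Aug 17, 2162 → Sep 17, 2162: 31 days (August has 31).
Sep 17, 2162 → Oct 16, 2162: 29 days.
Total: 1429 days.

1429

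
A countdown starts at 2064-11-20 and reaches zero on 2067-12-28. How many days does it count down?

1133

Nov 20, 2064 → Nov 20, 2065: 365 days.
Nov 20, 2065 → Nov 20, 2066: 365 days.
Nov 20, 2066 → Nov 20, 2067: 365 days.
Nov 20, 2067 → Dec 20, 2067: 30 days (November has 30).
Dec 20, 2067 → Dec 28, 2067: 8 days.
Total: 1133 days.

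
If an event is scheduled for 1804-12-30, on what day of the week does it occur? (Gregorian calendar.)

Doomsday rule: the anchor day for the 1800s is Friday. For year 04: 4÷12 = 0 r 4, and 4÷4 = 1, so 0+4+1 = 5.
Friday + 5 ≡ Wednesday — that's 1804's doomsday.
In December the doomsday date is Dec 12.
Dec 30 is 18 days after Dec 12; 18 mod 7 = 4, so Wednesday + 4 = Sunday.

Sunday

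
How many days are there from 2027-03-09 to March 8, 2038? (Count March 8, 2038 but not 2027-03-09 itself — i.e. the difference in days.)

4017

Mar 9, 2027 → Mar 9, 2028: 366 days (Feb 29, 2028 is in that span).
Mar 9, 2028 → Mar 9, 2029: 365 days.
Mar 9, 2029 → Mar 9, 2030: 365 days.
Mar 9, 2030 → Mar 9, 2031: 365 days.
Mar 9, 2031 → Mar 9, 2032: 366 days (Feb 29, 2032 is in that span).
Mar 9, 2032 → Mar 9, 2033: 365 days.
Mar 9, 2033 → Mar 9, 2034: 365 days.
Mar 9, 2034 → Mar 9, 2035: 365 days.
Mar 9, 2035 → Mar 9, 2036: 366 days (Feb 29, 2036 is in that span).
Mar 9, 2036 → Mar 9, 2037: 365 days.
Mar 9, 2037 → Apr 9, 2037: 31 days (March has 31).
Apr 9, 2037 → May 9, 2037: 30 days (April has 30).
May 9, 2037 → Jun 9, 2037: 31 days (May has 31).
Jun 9, 2037 → Jul 9, 2037: 30 days (June has 30).
Jul 9, 2037 → Aug 9, 2037: 31 days (July has 31).
Aug 9, 2037 → Sep 9, 2037: 31 days (August has 31).
Sep 9, 2037 → Oct 9, 2037: 30 days (September has 30).
Oct 9, 2037 → Nov 9, 2037: 31 days (October has 31).
Nov 9, 2037 → Dec 9, 2037: 30 days (November has 30).
Dec 9, 2037 → Jan 9, 2038: 31 days (December has 31).
Jan 9, 2038 → Feb 9, 2038: 31 days (January has 31).
Feb 9, 2038 → Mar 8, 2038: 27 days.
Total: 4017 days.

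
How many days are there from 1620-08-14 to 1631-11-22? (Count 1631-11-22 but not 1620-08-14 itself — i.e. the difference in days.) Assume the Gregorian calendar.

Aug 14, 1620 → Aug 14, 1621: 365 days.
Aug 14, 1621 → Aug 14, 1622: 365 days.
Aug 14, 1622 → Aug 14, 1623: 365 days.
Aug 14, 1623 → Aug 14, 1624: 366 days (Feb 29, 1624 is in that span).
Aug 14, 1624 → Aug 14, 1625: 365 days.
Aug 14, 1625 → Aug 14, 1626: 365 days.
Aug 14, 1626 → Aug 14, 1627: 365 days.
Aug 14, 1627 → Aug 14, 1628: 366 days (Feb 29, 1628 is in that span).
Aug 14, 1628 → Aug 14, 1629: 365 days.
Aug 14, 1629 → Aug 14, 1630: 365 days.
Aug 14, 1630 → Aug 14, 1631: 365 days.
Aug 14, 1631 → Sep 14, 1631: 31 days (August has 31).
Sep 14, 1631 → Oct 14, 1631: 30 days (September has 30).
Oct 14, 1631 → Nov 14, 1631: 31 days (October has 31).
Nov 14, 1631 → Nov 22, 1631: 8 days.
Total: 4117 days.

4117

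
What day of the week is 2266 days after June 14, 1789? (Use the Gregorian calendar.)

Jun 14, 1789 is a Sunday.
2266 mod 7 = 5, so 2266 days after a Sunday is Sunday + 5 = Friday.

Friday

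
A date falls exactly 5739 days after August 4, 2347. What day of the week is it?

First find the weekday of Aug 4, 2347. Doomsday rule: the anchor day for the 2300s is Wednesday. For year 47: 47÷12 = 3 r 11, and 11÷4 = 2, so 3+11+2 = 16.
Wednesday + 16 ≡ Friday — that's 2347's doomsday.
In August the doomsday date is Aug 8.
Aug 4 is 4 days before Aug 8; 4 mod 7 = 4, so Friday − 4 = Monday.
5739 mod 7 = 6, so 5739 days after a Monday is Monday + 6 = Sunday.

Sunday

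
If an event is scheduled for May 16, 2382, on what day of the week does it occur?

Sunday

Doomsday rule: the anchor day for the 2300s is Wednesday. For year 82: 82÷12 = 6 r 10, and 10÷4 = 2, so 6+10+2 = 18.
Wednesday + 18 ≡ Sunday — that's 2382's doomsday.
In May the doomsday date is May 9.
May 16 is 7 days after May 9; 7 mod 7 = 0, so Sunday + 0 = Sunday.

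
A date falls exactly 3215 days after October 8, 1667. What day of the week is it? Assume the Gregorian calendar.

First find the weekday of Oct 8, 1667. Doomsday rule: the anchor day for the 1600s is Tuesday. For year 67: 67÷12 = 5 r 7, and 7÷4 = 1, so 5+7+1 = 13.
Tuesday + 13 ≡ Monday — that's 1667's doomsday.
In October the doomsday date is Oct 10.
Oct 8 is 2 days before Oct 10; 2 mod 7 = 2, so Monday − 2 = Saturday.
3215 mod 7 = 2, so 3215 days after a Saturday is Saturday + 2 = Monday.

Monday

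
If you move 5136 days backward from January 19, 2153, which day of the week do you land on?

First find the weekday of Jan 19, 2153. Doomsday rule: the anchor day for the 2100s is Sunday. For year 53: 53÷12 = 4 r 5, and 5÷4 = 1, so 4+5+1 = 10.
Sunday + 10 ≡ Wednesday — that's 2153's doomsday.
In January the doomsday date is Jan 3 (2153 is not a leap year).
Jan 19 is 16 days after Jan 3; 16 mod 7 = 2, so Wednesday + 2 = Friday.
5136 mod 7 = 5, so 5136 days before a Friday is Friday − 5 = Sunday.

Sunday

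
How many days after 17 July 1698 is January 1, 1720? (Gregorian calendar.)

7837

Jul 17, 1698 → Jul 17, 1699: 365 days.
Jul 17, 1699 → Jul 17, 1700: 365 days.
Jul 17, 1700 → Jul 17, 1701: 365 days.
Jul 17, 1701 → Jul 17, 1702: 365 days.
Jul 17, 1702 → Jul 17, 1703: 365 days.
Jul 17, 1703 → Jul 17, 1704: 366 days (Feb 29, 1704 is in that span).
Jul 17, 1704 → Jul 17, 1705: 365 days.
Jul 17, 1705 → Jul 17, 1706: 365 days.
Jul 17, 1706 → Jul 17, 1707: 365 days.
Jul 17, 1707 → Jul 17, 1708: 366 days (Feb 29, 1708 is in that span).
Jul 17, 1708 → Jul 17, 1709: 365 days.
Jul 17, 1709 → Jul 17, 1710: 365 days.
Jul 17, 1710 → Jul 17, 1711: 365 days.
Jul 17, 1711 → Jul 17, 1712: 366 days (Feb 29, 1712 is in that span).
Jul 17, 1712 → Jul 17, 1713: 365 days.
Jul 17, 1713 → Jul 17, 1714: 365 days.
Jul 17, 1714 → Jul 17, 1715: 365 days.
Jul 17, 1715 → Jul 17, 1716: 366 days (Feb 29, 1716 is in that span).
Jul 17, 1716 → Jul 17, 1717: 365 days.
Jul 17, 1717 → Jul 17, 1718: 365 days.
Jul 17, 1718 → Jul 17, 1719: 365 days.
Jul 17, 1719 → Aug 17, 1719: 31 days (July has 31).
Aug 17, 1719 → Sep 17, 1719: 31 days (August has 31).
Sep 17, 1719 → Oct 17, 1719: 30 days (September has 30).
Oct 17, 1719 → Nov 17, 1719: 31 days (October has 31).
Nov 17, 1719 → Dec 17, 1719: 30 days (November has 30).
Dec 17, 1719 → Jan 1, 1720: 15 days.
Total: 7837 days.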